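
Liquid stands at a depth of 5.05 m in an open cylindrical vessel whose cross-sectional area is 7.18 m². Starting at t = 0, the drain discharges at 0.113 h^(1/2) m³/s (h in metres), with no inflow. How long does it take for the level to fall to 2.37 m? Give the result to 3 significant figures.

A dh/dt = −Q_out = −0.113 √h.
Separate and integrate: 2(√h − √h₀) = −(0.113/A) t.
t = 2A(√h₀ − √h)/0.113 = 2·7.18·(√5.05 − √2.37)/0.113
  = 14.360 × (2.2472 − 1.5395) / 0.113 = 89.939 s.

89.9 s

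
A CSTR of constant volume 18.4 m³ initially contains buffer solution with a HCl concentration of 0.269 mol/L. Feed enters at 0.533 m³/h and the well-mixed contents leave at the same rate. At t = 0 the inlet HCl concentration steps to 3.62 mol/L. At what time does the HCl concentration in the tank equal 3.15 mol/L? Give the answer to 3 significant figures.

Species balance: V dC/dt = Q(C_in − C) ⇒ τ = V/Q = 34.522 h.
C(t) = C_in + (C₀ − C_in) e^(−t/τ). Set C = 3.15 and solve for t:
e^(−t/τ) = (C − C_in)/(C₀ − C_in) = (3.15 − 3.62)/(0.269 − 3.62) = 0.14026
t = −τ ln(…) = 34.522 × 1.9643 = 67.810 h.

67.8 h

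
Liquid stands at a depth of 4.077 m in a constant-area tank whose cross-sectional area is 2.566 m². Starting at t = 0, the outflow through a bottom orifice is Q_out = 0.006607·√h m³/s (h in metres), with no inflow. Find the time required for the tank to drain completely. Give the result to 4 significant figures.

1568 s

A dh/dt = −Q_out = −0.006607 √h.
Separate and integrate: 2(√h − √h₀) = −(0.006607/A) t.
Set h = 0: 2√h₀ = (0.006607/A) t_empty ⇒ t_empty = 2A√h₀/0.006607.
t_empty = 2·2.566·√4.077/0.006607 = 5.13200·2.01916/0.006607 = 1568.39 s.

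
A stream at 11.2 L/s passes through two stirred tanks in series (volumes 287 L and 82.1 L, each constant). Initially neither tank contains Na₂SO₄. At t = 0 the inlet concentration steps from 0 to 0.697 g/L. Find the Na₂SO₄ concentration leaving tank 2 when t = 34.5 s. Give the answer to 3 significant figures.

0.446 g/L

Species balance on tank i: dCᵢ/dt = (Cᵢ₋₁ − Cᵢ)/τᵢ with τᵢ = Vᵢ/Q.
τ₁ = 287/11.2 = 25.625 s; τ₂ = 82.1/11.2 = 7.3304 s.
Solving the cascade with C₁(0)=C₂(0)=0 gives C₂(t) = C_in[1 − (τ₁ e^(−t/τ₁) − τ₂ e^(−t/τ₂))/(τ₁ − τ₂)].
At t = 34.5: e^(−t/τ₁) = 0.26019, e^(−t/τ₂) = 0.0090368.
C₂ = 0.697·[1 − (25.625·0.26019 − 7.3304·0.0090368)/(18.295)] = 0.697·0.63918 = 0.44551 g/L.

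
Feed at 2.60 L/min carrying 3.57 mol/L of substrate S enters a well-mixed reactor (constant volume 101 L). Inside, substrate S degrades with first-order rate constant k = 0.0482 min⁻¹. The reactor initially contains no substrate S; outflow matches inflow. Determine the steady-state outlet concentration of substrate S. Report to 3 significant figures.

1.24 mol/L

Species balance: V dC/dt = Q C_in − Q C − k V C.
Steady state (dC/dt = 0): C_ss = Q C_in/(Q + kV) = C_in/(1 + kV/Q).
C_ss = 2.60·3.57/(2.60 + 0.0482·101) = 9.2820/7.4682 = 1.2429 mol/L.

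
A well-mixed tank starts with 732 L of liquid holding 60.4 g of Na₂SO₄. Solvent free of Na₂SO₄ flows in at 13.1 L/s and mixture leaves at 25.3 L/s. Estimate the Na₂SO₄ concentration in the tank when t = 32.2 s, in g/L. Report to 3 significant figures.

0.0361 g/L

Let m(t) be the amount of Na₂SO₄. Volume: V(t) = V₀ + (Q_in − Q_out) t = 732 − 12.200 t; V(32.2) = 339.16 L.
Solute balance: dm/dt = 0 − Q_out C = −Q_out m/V(t).
Separate: dm/m = −Q_out dt/V(t) ⇒ ln(m/m₀) = −(Q_out/(Q_in−Q_out)) ln(V/V₀).
m = m₀ (V₀/V)^(Q_out/(Q_in−Q_out)) = 60.4 × (732/339.16)^(-2.0738) = 12.251 g.
C = m/V = 12.251/339.16 = 0.036122 g/L.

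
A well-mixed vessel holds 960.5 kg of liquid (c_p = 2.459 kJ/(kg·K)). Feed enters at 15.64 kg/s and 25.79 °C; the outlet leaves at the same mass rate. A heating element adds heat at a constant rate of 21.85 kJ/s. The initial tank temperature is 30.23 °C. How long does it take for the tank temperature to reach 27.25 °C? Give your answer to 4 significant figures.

M c_p dT/dt = ṁ c_p (T_in − T) + Q̇.
τ = M/ṁ = 61.4130 s; T_ss = T_in + Q̇/(ṁ c_p) = 26.3581 °C.
T(t) = T_ss + (T₀ − T_ss) e^(−t/τ). Set T = 27.25:
e^(−t/τ) = (27.25 − 26.3581)/(30.23 − 26.3581) = 0.230344
t = −61.4130 · ln(0.230344) = 90.1655 s.

90.17 s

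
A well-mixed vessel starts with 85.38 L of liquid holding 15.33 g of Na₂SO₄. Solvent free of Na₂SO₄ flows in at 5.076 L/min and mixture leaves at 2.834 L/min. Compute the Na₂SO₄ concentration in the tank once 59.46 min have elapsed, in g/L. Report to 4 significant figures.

Total volume: dV/dt = Q_in − Q_out = 2.24200 L/min, so V(t) = 85.38 + 2.24200 t and V(59.46) = 218.689 L.
No Na₂SO₄ enters, so dm/dt = −Q_out · (m/V).
Separate: dm/m = −Q_out dt/V(t) ⇒ ln(m/m₀) = −(Q_out/(Q_in−Q_out)) ln(V/V₀).
m = m₀ (V₀/V)^(Q_out/(Q_in−Q_out)) = 15.33 × (85.38/218.689)^(1.26405) = 4.66889 g.
C = m/V = 4.66889/218.689 = 0.0213494 g/L.

0.02135 g/L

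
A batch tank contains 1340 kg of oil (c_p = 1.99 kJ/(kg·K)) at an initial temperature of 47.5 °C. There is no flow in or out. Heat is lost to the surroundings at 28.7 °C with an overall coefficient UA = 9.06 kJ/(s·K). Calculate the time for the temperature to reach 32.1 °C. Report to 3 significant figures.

Heat balance on the well-mixed liquid: M c_p dT/dt = −UA(T − T_amb).
τ = M c_p/UA = 294.33 s; T_ss = T_amb = 28.700 °C.
T(t) = T_ss + (T₀ − T_ss)e^(−t/τ); set T = 32.1:
t = −τ ln[(T − T_ss)/(T₀ − T_ss)] = −294.33 · ln(0.18085) = 503.32 s.

503 s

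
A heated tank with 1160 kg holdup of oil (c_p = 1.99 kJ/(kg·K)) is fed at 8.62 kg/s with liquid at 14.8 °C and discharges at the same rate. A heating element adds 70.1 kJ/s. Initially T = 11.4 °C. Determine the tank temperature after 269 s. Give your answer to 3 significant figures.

17.9 °C

Energy balance: M c_p dT/dt = ṁ c_p (T_in − T) + 70.1.
Rearrange: dT/dt = (T_ss − T)/τ with τ = M/ṁ = 134.57 s and T_ss = T_in + Q̇/(ṁ c_p) = 18.887 °C.
Integrating: T(t) = T_ss + (T₀ − T_ss) e^(−t/τ).
T(269) = 18.887 + (-7.4866)·e^(−269/134.57) = 18.887 + (-7.4866)·0.13548 = 17.872 °C.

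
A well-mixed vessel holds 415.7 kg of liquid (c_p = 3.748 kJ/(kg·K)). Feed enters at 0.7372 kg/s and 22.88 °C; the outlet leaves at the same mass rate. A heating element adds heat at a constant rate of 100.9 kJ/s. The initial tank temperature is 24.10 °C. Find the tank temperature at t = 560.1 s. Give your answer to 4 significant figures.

Energy balance: M c_p dT/dt = ṁ c_p (T_in − T) + 100.9.
Rearrange: dT/dt = (T_ss − T)/τ with τ = M/ṁ = 563.890 s and T_ss = T_in + Q̇/(ṁ c_p) = 59.3979 °C.
Integrating: T(t) = T_ss + (T₀ − T_ss) e^(−t/τ).
T(560.1) = 59.3979 + (-35.2979)·e^(−560.1/563.890) = 59.3979 + (-35.2979)·0.370361 = 46.3250 °C.

46.32 °C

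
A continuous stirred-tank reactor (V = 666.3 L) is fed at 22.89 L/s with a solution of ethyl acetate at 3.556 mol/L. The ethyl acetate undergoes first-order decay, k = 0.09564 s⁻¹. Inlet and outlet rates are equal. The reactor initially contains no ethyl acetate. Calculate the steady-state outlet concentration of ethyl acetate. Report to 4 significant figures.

0.9398 mol/L

Species balance: V dC/dt = Q C_in − Q C − k V C.
Steady state (dC/dt = 0): C_ss = Q C_in/(Q + kV) = C_in/(1 + kV/Q).
C_ss = 22.89·3.556/(22.89 + 0.09564·666.3) = 81.3968/86.6149 = 0.939755 mol/L.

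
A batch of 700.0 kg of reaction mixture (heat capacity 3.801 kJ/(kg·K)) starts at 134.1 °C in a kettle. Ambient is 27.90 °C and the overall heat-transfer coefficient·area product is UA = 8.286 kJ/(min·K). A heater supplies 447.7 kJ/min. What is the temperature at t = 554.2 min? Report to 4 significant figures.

Lumped-capacitance energy balance: M c_p dT/dt = UA(T_amb − T) + Q̇.
dT/dt = (T_ss − T)/τ with T_ss = T_amb + Q̇/UA = 27.90 + 447.7/8.286 = 81.9309 °C, τ = M c_p/UA = 700.0·3.801/8.286 = 321.108 min.
T approaches T_ss exponentially: T(t) = T_ss + (T₀ − T_ss) e^(−t/τ).
T(554.2) = 81.9309 + (52.1691)·0.178013 = 91.2177 °C.

91.22 °C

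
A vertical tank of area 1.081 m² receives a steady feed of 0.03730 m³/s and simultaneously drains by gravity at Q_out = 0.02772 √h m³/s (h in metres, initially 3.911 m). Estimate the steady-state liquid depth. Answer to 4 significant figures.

1.811 m

Volume balance on the tank: A dh/dt = Q_in − 0.02772 √h. At steady state dh/dt = 0:
Q_in = 0.02772 √h_ss ⇒ √h_ss = 0.03730/0.02772 = 1.34560.
h_ss = 1.34560² = 1.81064 m. (Since h₀ = 3.911 m > h_ss, the level will fall toward this value.)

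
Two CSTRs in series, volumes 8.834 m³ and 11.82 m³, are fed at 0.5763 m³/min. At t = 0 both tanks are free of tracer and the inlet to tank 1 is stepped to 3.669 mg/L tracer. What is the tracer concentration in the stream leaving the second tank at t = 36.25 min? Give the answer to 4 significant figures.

Time constants: τᵢ = Vᵢ/Q for each well-mixed tank.
τ₁ = 8.834/0.5763 = 15.3288 min; τ₂ = 11.82/0.5763 = 20.5102 min.
Tank 1: C₁ = C_in(1 − e^(−t/τ₁)). Tank 2 (τ₁ ≠ τ₂): C₂ = C_in[1 − (τ₁ e^(−t/τ₁) − τ₂ e^(−t/τ₂))/(τ₁ − τ₂)].
At t = 36.25: e^(−t/τ₁) = 0.0939656, e^(−t/τ₂) = 0.170773.
C₂ = 3.669·[1 − (15.3288·0.0939656 − 20.5102·0.170773)/(-5.18133)] = 3.669·0.601993 = 2.20871 mg/L.

2.209 mg/L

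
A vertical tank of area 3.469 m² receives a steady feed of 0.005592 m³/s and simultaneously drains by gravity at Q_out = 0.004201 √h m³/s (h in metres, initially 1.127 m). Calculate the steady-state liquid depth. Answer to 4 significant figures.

1.772 m

Level balance: A dh/dt = 0.005592 − 0.004201 √h. Setting dh/dt = 0:
Q_in = 0.004201 √h_ss ⇒ √h_ss = 0.005592/0.004201 = 1.33111.
h_ss = 1.33111² = 1.77186 m. (Since h₀ = 1.127 m < h_ss, the level will rise toward this value.)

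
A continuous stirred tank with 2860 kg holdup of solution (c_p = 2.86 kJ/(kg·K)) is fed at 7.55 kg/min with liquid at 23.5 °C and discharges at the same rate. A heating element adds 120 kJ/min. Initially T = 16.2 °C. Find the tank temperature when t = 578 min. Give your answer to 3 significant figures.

26.3 °C

Unsteady energy balance on the tank contents: M c_p dT/dt = ṁ c_p (T_in − T) + 120.
τ = M/ṁ = 378.81 min; T_ss = T_in + Q̇/(ṁ c_p) = 23.5 + 120/(7.55·2.86) = 29.057 °C.
Integrating: T(t) = T_ss + (T₀ − T_ss) e^(−t/τ).
T(578) = 29.057 + (-12.857)·e^(−578/378.81) = 29.057 + (-12.857)·0.21744 = 26.262 °C.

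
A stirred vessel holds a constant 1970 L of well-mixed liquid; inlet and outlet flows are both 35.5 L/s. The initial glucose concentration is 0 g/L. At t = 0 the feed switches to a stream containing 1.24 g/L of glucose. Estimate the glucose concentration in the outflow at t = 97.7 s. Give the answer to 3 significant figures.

Accumulation = in − out for the solute gives V dC/dt = Q(C_in − C).
So dC/dt = (C_in − C)/τ with τ = V/Q = 1970/35.5 = 55.493 s.
This is linear first-order; C(t) = C_in + (C₀ − C_in) e^(−t/τ).
C(97.7) = 1.24 + (0 − 1.24)·e^(−97.7/55.493) = 1.24 + (-1.2400)·0.17194 = 1.0268 g/L.

1.03 g/L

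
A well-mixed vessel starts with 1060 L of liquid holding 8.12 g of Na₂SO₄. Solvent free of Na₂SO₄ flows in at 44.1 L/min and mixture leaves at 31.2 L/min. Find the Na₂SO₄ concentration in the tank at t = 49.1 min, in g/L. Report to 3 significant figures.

0.00154 g/L

Total volume: dV/dt = Q_in − Q_out = 12.900 L/min, so V(t) = 1060 + 12.900 t and V(49.1) = 1693.4 L.
Solute balance: dm/dt = 0 − Q_out C = −Q_out m/V(t).
dm/m = −Q_out dt/(V₀ + 12.900 t); integrating gives ln(m/m₀) = −(Q_out/(Q_in−Q_out)) ln(V/V₀).
m = m₀ (V₀/V)^(Q_out/(Q_in−Q_out)) = 8.12 × (1060/1693.4)^(2.4186) = 2.6151 g.
C = m/V = 2.6151/1693.4 = 0.0015443 g/L.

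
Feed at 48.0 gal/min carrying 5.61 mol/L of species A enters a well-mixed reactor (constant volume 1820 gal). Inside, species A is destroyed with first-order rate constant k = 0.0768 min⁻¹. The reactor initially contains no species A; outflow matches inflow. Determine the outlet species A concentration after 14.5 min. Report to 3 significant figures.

1.11 mol/L

V dC/dt = Q(C_in − C) − k V C.
dC/dt = (Q/V) C_in − (Q/V + k) C; effective rate a = Q/V + k = 0.026374 + 0.0768 = 0.10317 min⁻¹.
C_ss = Q C_in/(Q + kV) = 1.4340 mol/L; C(t) = C_ss + (C₀ − C_ss) e^(−a t).
C(14.5) = 1.4340 + (-1.4340)·e^(−0.10317·14.5) = 1.4340 + (-1.4340)·0.22402 = 1.1128 mol/L.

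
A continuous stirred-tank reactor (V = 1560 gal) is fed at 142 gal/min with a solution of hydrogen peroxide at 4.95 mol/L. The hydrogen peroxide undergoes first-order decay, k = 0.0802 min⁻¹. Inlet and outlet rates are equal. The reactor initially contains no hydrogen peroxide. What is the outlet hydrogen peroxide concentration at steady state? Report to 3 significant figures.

2.63 mol/L

Species balance: V dC/dt = Q C_in − Q C − k V C.
At steady state: 0 = Q C_in − (Q + kV) C_ss, so C_ss = Q C_in/(Q + kV).
C_ss = 142·4.95/(142 + 0.0802·1560) = 702.90/267.11 = 2.6315 mol/L.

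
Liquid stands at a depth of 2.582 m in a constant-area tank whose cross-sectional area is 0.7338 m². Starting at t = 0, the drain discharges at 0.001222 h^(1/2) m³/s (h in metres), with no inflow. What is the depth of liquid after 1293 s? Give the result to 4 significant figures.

A dh/dt = −Q_out = −0.001222 √h.
Separate and integrate: 2(√h − √h₀) = −(0.001222/A) t.
√h = √2.582 − 0.001222·1293/(2·0.7338) = 1.60686 − 1.07662 = 0.530241.
h = 0.530241² = 0.281156 m.

0.2812 m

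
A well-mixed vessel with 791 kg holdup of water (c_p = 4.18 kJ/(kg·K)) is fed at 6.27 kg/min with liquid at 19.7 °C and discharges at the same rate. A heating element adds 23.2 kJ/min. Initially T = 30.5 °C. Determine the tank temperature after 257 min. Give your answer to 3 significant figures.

21.9 °C

M c_p dT/dt = ṁ c_p (T_in − T) + Q̇.
τ = M/ṁ = 126.16 min; T_ss = T_in + Q̇/(ṁ c_p) = 19.7 + 23.2/(6.27·4.18) = 20.585 °C.
This is linear first-order; T(t) = T_ss + (T₀ − T_ss) e^(−t/τ).
T(257) = 20.585 + (9.9148)·e^(−257/126.16) = 20.585 + (9.9148)·0.13040 = 21.878 °C.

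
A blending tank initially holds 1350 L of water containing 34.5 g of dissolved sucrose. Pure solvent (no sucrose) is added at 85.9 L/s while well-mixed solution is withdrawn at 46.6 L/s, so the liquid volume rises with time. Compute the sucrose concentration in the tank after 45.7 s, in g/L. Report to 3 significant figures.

0.00402 g/L

Let m(t) be the amount of sucrose. Volume: V(t) = V₀ + (Q_in − Q_out) t = 1350 + 39.300 t; V(45.7) = 3146.0 L.
Solute balance: dm/dt = 0 − Q_out C = −Q_out m/V(t).
Separate: dm/m = −Q_out dt/V(t) ⇒ ln(m/m₀) = −(Q_out/(Q_in−Q_out)) ln(V/V₀).
m = m₀ (V₀/V)^(Q_out/(Q_in−Q_out)) = 34.5 × (1350/3146.0)^(1.1858) = 12.652 g.
C = m/V = 12.652/3146.0 = 0.0040215 g/L.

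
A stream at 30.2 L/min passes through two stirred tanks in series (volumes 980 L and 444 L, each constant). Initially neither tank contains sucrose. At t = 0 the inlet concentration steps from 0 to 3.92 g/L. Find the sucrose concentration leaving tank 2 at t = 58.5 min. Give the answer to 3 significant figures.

2.80 g/L

Each tank obeys Vᵢ dCᵢ/dt = Q(Cᵢ₋₁ − Cᵢ), so τᵢ = Vᵢ/Q.
τ₁ = 980/30.2 = 32.450 min; τ₂ = 444/30.2 = 14.702 min.
Tank 1: C₁ = C_in(1 − e^(−t/τ₁)). Tank 2 (τ₁ ≠ τ₂): C₂ = C_in[1 − (τ₁ e^(−t/τ₁) − τ₂ e^(−t/τ₂))/(τ₁ − τ₂)].
At t = 58.5: e^(−t/τ₁) = 0.16484, e^(−t/τ₂) = 0.018703.
C₂ = 3.92·[1 − (32.450·0.16484 − 14.702·0.018703)/(17.748)] = 3.92·0.71410 = 2.7993 g/L.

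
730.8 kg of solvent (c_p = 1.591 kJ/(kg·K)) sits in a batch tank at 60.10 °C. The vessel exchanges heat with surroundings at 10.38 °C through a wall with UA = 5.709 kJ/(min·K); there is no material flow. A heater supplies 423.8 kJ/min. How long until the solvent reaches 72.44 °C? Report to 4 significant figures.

M c_p dT/dt = −UA(T − T_amb) + Q̇.
τ = M c_p/UA = 203.661 min; T_ss = T_amb + Q̇/UA = 10.38 + 423.8/5.709 = 84.6137 °C.
T(t) = T_ss + (T₀ − T_ss)e^(−t/τ); set T = 72.44:
t = −τ ln[(T − T_ss)/(T₀ − T_ss)] = −203.661 · ln(0.496607) = 142.554 min.

142.6 min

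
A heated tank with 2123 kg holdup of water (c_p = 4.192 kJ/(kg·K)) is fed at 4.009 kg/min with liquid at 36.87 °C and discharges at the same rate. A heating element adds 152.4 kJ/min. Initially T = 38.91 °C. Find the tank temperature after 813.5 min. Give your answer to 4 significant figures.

44.43 °C

M c_p dT/dt = ṁ c_p (T_in − T) + Q̇.
Rearrange: dT/dt = (T_ss − T)/τ with τ = M/ṁ = 529.558 min and T_ss = T_in + Q̇/(ṁ c_p) = 45.9383 °C.
Integrating: T(t) = T_ss + (T₀ − T_ss) e^(−t/τ).
T(813.5) = 45.9383 + (-7.02834)·e^(−813.5/529.558) = 45.9383 + (-7.02834)·0.215200 = 44.4258 °C.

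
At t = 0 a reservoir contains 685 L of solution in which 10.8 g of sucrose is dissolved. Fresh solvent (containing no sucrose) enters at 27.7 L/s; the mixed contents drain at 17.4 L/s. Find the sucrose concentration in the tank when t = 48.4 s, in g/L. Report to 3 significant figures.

0.00362 g/L

Total volume: dV/dt = Q_in − Q_out = 10.300 L/s, so V(t) = 685 + 10.300 t and V(48.4) = 1183.5 L.
Species balance (pure solvent in): dm/dt = −Q_out · m/V(t).
dm/m = −Q_out dt/(V₀ + 10.300 t); integrating gives ln(m/m₀) = −(Q_out/(Q_in−Q_out)) ln(V/V₀).
m = m₀ (V₀/V)^(Q_out/(Q_in−Q_out)) = 10.8 × (685/1183.5)^(1.6893) = 4.2878 g.
C = m/V = 4.2878/1183.5 = 0.0036229 g/L.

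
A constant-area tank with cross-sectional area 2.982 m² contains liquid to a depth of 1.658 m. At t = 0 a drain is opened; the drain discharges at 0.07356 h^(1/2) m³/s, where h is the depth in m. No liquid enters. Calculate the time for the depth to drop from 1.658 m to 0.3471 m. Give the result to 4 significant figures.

Accumulation of liquid (constant cross-section A): A dh/dt = −0.07356 √h.
This is separable: 2 d(√h)/dt = −0.07356/A, so √h = √h₀ − (0.07356/(2A)) t.
t = 2A(√h₀ − √h)/0.07356 = 2·2.982·(√1.658 − √0.3471)/0.07356
  = 5.96400 × (1.28763 − 0.589152) / 0.07356 = 56.6306 s.

56.63 s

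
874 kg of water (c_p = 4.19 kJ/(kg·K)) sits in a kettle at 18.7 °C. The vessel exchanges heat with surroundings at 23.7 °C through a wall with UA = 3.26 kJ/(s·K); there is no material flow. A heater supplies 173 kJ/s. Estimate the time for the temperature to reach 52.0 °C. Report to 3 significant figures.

Energy balance: M c_p dT/dt = −UA(T − T_amb) + Q̇.
τ = M c_p/UA = 1123.3 s; T_ss = T_amb + Q̇/UA = 23.7 + 173/3.26 = 76.767 °C.
T(t) = T_ss + (T₀ − T_ss)e^(−t/τ); set T = 52.0:
t = −τ ln[(T − T_ss)/(T₀ − T_ss)] = −1123.3 · ln(0.42653) = 957.16 s.

957 s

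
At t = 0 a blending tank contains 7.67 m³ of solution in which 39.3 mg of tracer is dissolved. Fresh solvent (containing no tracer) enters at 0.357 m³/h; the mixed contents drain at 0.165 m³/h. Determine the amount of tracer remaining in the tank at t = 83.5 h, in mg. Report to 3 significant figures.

Total volume: dV/dt = Q_in − Q_out = 0.19200 m³/h, so V(t) = 7.67 + 0.19200 t and V(83.5) = 23.702 m³.
Species balance (pure solvent in): dm/dt = −Q_out · m/V(t).
Separate: dm/m = −Q_out dt/V(t) ⇒ ln(m/m₀) = −(Q_out/(Q_in−Q_out)) ln(V/V₀).
m = m₀ (V₀/V)^(Q_out/(Q_in−Q_out)) = 39.3 × (7.67/23.702)^(0.85938) = 14.904 mg.

14.9 mg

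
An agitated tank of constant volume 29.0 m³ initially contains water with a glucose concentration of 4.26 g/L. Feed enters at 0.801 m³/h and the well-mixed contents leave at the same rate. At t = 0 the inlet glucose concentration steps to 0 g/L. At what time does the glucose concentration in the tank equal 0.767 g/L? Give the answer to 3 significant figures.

Transient balance on the dissolved component: V dC/dt = Q(C_in − C), so τ = V/Q = 36.205 h.
C(t) = C_in + (C₀ − C_in) e^(−t/τ). Set C = 0.767 and solve for t:
e^(−t/τ) = (C − C_in)/(C₀ − C_in) = (0.767 − 0)/(4.26 − 0) = 0.18005
t = −τ ln(…) = 36.205 × 1.7145 = 62.074 h.

62.1 h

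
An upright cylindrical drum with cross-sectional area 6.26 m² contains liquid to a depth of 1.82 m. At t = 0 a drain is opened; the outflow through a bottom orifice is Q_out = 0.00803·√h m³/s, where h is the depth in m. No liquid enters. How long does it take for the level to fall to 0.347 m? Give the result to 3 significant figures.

With no inflow, A dh/dt = −0.00803 √h.
∫ h^(−1/2) dh = −(0.00803/A) ∫ dt, giving 2√h = 2√h₀ − (0.00803/A) t.
t = 2A(√h₀ − √h)/0.00803 = 2·6.26·(√1.82 − √0.347)/0.00803
  = 12.520 × (1.3491 − 0.58907) / 0.00803 = 1185.0 s.

1180 s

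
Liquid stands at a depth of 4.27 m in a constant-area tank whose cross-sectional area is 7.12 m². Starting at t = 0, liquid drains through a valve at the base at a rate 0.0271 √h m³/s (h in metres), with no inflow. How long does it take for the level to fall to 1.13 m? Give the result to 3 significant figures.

A dh/dt = −Q_out = −0.0271 √h.
Separate and integrate: 2(√h − √h₀) = −(0.0271/A) t.
t = 2A(√h₀ − √h)/0.0271 = 2·7.12·(√4.27 − √1.13)/0.0271
  = 14.240 × (2.0664 − 1.0630) / 0.0271 = 527.24 s.

527 s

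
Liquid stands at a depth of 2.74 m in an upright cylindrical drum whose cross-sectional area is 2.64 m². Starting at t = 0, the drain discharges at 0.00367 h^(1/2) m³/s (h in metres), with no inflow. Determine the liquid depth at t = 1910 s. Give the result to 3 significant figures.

A dh/dt = −Q_out = −0.00367 √h.
Separate and integrate: 2(√h − √h₀) = −(0.00367/A) t.
√h = √2.74 − 0.00367·1910/(2·2.64) = 1.6553 − 1.3276 = 0.32770.
h = 0.32770² = 0.10739 m.

0.107 m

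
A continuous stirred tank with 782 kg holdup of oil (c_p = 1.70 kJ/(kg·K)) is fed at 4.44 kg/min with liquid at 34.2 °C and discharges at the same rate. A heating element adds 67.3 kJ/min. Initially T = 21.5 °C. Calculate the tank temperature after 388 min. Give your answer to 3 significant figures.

Unsteady energy balance on the tank contents: M c_p dT/dt = ṁ c_p (T_in − T) + 67.3.
τ = M/ṁ = 176.13 min; T_ss = T_in + Q̇/(ṁ c_p) = 34.2 + 67.3/(4.44·1.70) = 43.116 °C.
This is linear first-order; T(t) = T_ss + (T₀ − T_ss) e^(−t/τ).
T(388) = 43.116 + (-21.616)·e^(−388/176.13) = 43.116 + (-21.616)·0.11047 = 40.728 °C.

40.7 °C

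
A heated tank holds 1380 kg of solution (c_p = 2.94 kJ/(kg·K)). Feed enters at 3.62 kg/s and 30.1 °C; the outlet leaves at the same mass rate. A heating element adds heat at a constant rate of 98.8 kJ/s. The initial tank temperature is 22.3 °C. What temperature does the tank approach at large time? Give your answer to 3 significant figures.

39.4 °C

Heat balance on the well-mixed liquid: M c_p dT/dt = ṁ c_p (T_in − T) + 98.8.
At steady state dT/dt = 0 ⇒ T_ss = T_in + Q̇/(ṁ c_p) = 30.1 + 98.8/(3.62·2.94) = 39.383 °C.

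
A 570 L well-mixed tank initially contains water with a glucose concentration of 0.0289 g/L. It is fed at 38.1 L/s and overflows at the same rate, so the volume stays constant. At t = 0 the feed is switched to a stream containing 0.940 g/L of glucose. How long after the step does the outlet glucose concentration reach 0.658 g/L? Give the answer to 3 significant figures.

17.5 s

Species balance: V dC/dt = Q(C_in − C) ⇒ τ = V/Q = 14.961 s.
C(t) = C_in + (C₀ − C_in) e^(−t/τ). Set C = 0.658 and solve for t:
e^(−t/τ) = (C − C_in)/(C₀ − C_in) = (0.658 − 0.940)/(0.0289 − 0.940) = 0.30952
t = −τ ln(…) = 14.961 × 1.1727 = 17.545 s.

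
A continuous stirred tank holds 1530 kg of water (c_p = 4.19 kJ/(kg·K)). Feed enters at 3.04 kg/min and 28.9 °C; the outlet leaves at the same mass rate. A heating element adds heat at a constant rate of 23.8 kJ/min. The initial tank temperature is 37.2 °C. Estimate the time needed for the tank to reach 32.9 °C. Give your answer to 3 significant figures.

556 min

M c_p dT/dt = ṁ c_p (T_in − T) + Q̇.
τ = M/ṁ = 503.29 min; T_ss = T_in + Q̇/(ṁ c_p) = 30.768 °C.
T(t) = T_ss + (T₀ − T_ss) e^(−t/τ). Set T = 32.9:
e^(−t/τ) = (32.9 − 30.768)/(37.2 − 30.768) = 0.33142
t = −503.29 · ln(0.33142) = 555.82 min.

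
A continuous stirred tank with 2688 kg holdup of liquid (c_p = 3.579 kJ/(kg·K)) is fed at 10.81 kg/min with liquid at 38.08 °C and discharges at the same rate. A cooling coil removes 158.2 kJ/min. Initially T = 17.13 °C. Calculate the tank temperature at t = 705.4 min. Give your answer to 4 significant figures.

M c_p dT/dt = ṁ c_p (T_in − T) − Q̇.
Rearrange: dT/dt = (T_ss − T)/τ with τ = M/ṁ = 248.659 min and T_ss = T_in − Q̇/(ṁ c_p) = 33.9910 °C.
T approaches T_ss exponentially: T(t) = T_ss + (T₀ − T_ss) e^(−t/τ).
T(705.4) = 33.9910 + (-16.8610)·e^(−705.4/248.659) = 33.9910 + (-16.8610)·0.0586117 = 33.0027 °C.

33.00 °C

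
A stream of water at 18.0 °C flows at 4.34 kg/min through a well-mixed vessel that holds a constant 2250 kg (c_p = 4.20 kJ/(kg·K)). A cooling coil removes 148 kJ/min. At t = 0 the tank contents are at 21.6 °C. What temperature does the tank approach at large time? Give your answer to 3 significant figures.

9.88 °C

M c_p dT/dt = ṁ c_p (T_in − T) − Q̇.
At steady state dT/dt = 0 ⇒ T_ss = T_in − Q̇/(ṁ c_p) = 18.0 − 148/(4.34·4.20) = 9.8806 °C.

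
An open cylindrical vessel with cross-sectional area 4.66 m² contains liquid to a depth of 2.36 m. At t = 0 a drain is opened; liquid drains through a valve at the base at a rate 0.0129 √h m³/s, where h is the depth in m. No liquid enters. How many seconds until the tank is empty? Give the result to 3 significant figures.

1110 s

Unsteady balance on liquid volume: A dh/dt = −0.0129 √h.
∫ h^(−1/2) dh = −(0.0129/A) ∫ dt, giving 2√h = 2√h₀ − (0.0129/A) t.
Tank is empty when √h = 0: t_empty = 2A√h₀/0.0129.
t_empty = 2·4.66·√2.36/0.0129 = 9.3200·1.5362/0.0129 = 1109.9 s.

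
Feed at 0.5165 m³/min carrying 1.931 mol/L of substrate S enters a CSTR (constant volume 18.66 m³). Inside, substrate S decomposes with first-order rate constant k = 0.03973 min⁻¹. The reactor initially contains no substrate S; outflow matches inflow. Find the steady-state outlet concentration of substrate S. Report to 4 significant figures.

0.7929 mol/L

V dC/dt = Q(C_in − C) − k V C.
At steady state: 0 = Q C_in − (Q + kV) C_ss, so C_ss = Q C_in/(Q + kV).
C_ss = 0.5165·1.931/(0.5165 + 0.03973·18.66) = 0.997361/1.25786 = 0.792902 mol/L.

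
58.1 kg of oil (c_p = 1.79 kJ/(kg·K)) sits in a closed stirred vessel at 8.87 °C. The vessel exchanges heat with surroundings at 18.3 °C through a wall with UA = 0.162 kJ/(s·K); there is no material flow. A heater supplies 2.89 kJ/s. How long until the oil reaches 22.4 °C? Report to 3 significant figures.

M c_p dT/dt = −UA(T − T_amb) + Q̇.
τ = M c_p/UA = 641.97 s; T_ss = T_amb + Q̇/UA = 18.3 + 2.89/0.162 = 36.140 °C.
T(t) = T_ss + (T₀ − T_ss)e^(−t/τ); set T = 22.4:
t = −τ ln[(T − T_ss)/(T₀ − T_ss)] = −641.97 · ln(0.50384) = 440.07 s.

440 s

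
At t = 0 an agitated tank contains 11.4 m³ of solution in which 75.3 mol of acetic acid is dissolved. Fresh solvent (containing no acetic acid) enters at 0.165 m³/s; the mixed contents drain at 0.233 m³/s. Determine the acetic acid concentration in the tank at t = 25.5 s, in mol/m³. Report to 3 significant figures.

4.43 mol/m³

Let m(t) be the amount of acetic acid. Volume: V(t) = V₀ + (Q_in − Q_out) t = 11.4 − 0.068000 t; V(25.5) = 9.6660 m³.
No acetic acid enters, so dm/dt = −Q_out · (m/V).
dm/m = −Q_out dt/(V₀ − 0.068000 t); integrating gives ln(m/m₀) = −(Q_out/(Q_in−Q_out)) ln(V/V₀).
m = m₀ (V₀/V)^(Q_out/(Q_in−Q_out)) = 75.3 × (11.4/9.6660)^(-3.4265) = 42.782 mol.
C = m/V = 42.782/9.6660 = 4.4260 mol/m³.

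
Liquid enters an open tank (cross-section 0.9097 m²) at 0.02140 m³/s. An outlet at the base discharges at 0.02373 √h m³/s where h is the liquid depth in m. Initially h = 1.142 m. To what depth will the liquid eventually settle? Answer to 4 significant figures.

0.8133 m

A dh/dt = Q_in − 0.02373 √h. Steady state requires inflow = outflow:
Q_in = 0.02373 √h_ss ⇒ √h_ss = 0.02140/0.02373 = 0.901812.
h_ss = 0.901812² = 0.813265 m. (Since h₀ = 1.142 m > h_ss, the level will fall toward this value.)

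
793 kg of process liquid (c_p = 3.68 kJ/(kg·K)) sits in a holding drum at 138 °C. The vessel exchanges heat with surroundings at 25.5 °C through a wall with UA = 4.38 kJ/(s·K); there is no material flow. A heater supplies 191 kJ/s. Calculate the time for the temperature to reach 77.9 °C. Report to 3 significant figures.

Lumped-capacitance energy balance: M c_p dT/dt = UA(T_amb − T) + Q̇.
τ = M c_p/UA = 666.26 s; T_ss = T_amb + Q̇/UA = 25.5 + 191/4.38 = 69.107 °C.
T(t) = T_ss + (T₀ − T_ss)e^(−t/τ); set T = 77.9:
t = −τ ln[(T − T_ss)/(T₀ − T_ss)] = −666.26 · ln(0.12763) = 1371.6 s.

1370 s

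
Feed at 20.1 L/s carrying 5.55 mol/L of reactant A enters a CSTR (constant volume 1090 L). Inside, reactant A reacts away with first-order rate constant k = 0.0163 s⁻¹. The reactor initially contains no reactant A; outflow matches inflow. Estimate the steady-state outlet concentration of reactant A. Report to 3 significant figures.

Species balance: V dC/dt = Q C_in − Q C − k V C.
At steady state: 0 = Q C_in − (Q + kV) C_ss, so C_ss = Q C_in/(Q + kV).
C_ss = 20.1·5.55/(20.1 + 0.0163·1090) = 111.56/37.867 = 2.9460 mol/L.

2.95 mol/L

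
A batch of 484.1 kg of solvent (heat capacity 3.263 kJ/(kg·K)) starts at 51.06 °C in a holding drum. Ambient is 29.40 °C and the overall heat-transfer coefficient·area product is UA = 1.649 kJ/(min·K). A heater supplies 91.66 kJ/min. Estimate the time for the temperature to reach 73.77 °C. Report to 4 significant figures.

M c_p dT/dt = −UA(T − T_amb) + Q̇.
τ = M c_p/UA = 957.925 min; T_ss = T_amb + Q̇/UA = 29.40 + 91.66/1.649 = 84.9852 °C.
T(t) = T_ss + (T₀ − T_ss)e^(−t/τ); set T = 73.77:
t = −τ ln[(T − T_ss)/(T₀ − T_ss)] = −957.925 · ln(0.330586) = 1060.32 min.

1060 min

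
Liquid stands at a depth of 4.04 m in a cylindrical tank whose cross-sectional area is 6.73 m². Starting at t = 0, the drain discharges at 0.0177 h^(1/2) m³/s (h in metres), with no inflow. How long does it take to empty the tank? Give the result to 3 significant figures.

Mass balance (ρ constant): A dh/dt = −0.0177 √h.
∫ h^(−1/2) dh = −(0.0177/A) ∫ dt, giving 2√h = 2√h₀ − (0.0177/A) t.
Set h = 0: 2√h₀ = (0.0177/A) t_empty ⇒ t_empty = 2A√h₀/0.0177.
t_empty = 2·6.73·√4.04/0.0177 = 13.460·2.0100/0.0177 = 1528.5 s.

1530 s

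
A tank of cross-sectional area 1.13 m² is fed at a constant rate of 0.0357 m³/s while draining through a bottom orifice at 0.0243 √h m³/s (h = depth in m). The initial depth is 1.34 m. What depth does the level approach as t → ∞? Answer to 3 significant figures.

Unsteady balance on liquid volume: A dh/dt = Q_in − 0.0243 √h. At steady state dh/dt = 0:
Q_in = 0.0243 √h_ss ⇒ √h_ss = 0.0357/0.0243 = 1.4691.
h_ss = 1.4691² = 2.1584 m. (Since h₀ = 1.34 m < h_ss, the level will rise toward this value.)

2.16 m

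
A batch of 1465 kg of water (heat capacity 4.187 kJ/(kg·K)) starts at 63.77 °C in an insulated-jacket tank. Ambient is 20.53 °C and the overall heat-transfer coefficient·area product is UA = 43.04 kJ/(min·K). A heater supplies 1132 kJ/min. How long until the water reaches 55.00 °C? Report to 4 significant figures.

Heat balance on the well-mixed liquid: M c_p dT/dt = −UA(T − T_amb) + Q̇.
τ = M c_p/UA = 142.518 min; T_ss = T_amb + Q̇/UA = 20.53 + 1132/43.04 = 46.8311 °C.
T(t) = T_ss + (T₀ − T_ss)e^(−t/τ); set T = 55.00:
t = −τ ln[(T − T_ss)/(T₀ − T_ss)] = −142.518 · ln(0.482256) = 103.935 min.

103.9 min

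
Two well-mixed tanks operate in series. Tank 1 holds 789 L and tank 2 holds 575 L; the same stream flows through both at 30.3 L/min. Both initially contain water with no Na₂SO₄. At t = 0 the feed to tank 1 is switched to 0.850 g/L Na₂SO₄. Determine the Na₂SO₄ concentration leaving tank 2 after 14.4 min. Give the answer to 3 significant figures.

Species balance on tank i: dCᵢ/dt = (Cᵢ₋₁ − Cᵢ)/τᵢ with τᵢ = Vᵢ/Q.
τ₁ = 789/30.3 = 26.040 min; τ₂ = 575/30.3 = 18.977 min.
Tank 1: C₁ = C_in(1 − e^(−t/τ₁)). Tank 2 (τ₁ ≠ τ₂): C₂ = C_in[1 − (τ₁ e^(−t/τ₁) − τ₂ e^(−t/τ₂))/(τ₁ − τ₂)].
At t = 14.4: e^(−t/τ₁) = 0.57522, e^(−t/τ₂) = 0.46822.
C₂ = 0.850·[1 − (26.040·0.57522 − 18.977·0.46822)/(7.0627)] = 0.850·0.13728 = 0.11669 g/L.

0.117 g/L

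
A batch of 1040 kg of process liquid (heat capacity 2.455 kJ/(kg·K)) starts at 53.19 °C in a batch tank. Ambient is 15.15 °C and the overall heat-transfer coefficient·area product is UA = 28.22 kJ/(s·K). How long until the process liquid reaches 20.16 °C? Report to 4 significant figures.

First-law balance (no shaft work): M c_p dT/dt = −UA(T − T_amb).
τ = M c_p/UA = 90.4748 s; T_ss = T_amb = 15.1500 °C.
T(t) = T_ss + (T₀ − T_ss)e^(−t/τ); set T = 20.16:
t = −τ ln[(T − T_ss)/(T₀ − T_ss)] = −90.4748 · ln(0.131703) = 183.411 s.

183.4 s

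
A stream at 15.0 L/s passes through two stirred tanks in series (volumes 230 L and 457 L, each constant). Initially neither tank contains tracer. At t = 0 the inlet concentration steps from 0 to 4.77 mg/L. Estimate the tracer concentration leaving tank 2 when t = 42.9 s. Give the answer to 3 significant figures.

Time constants: τᵢ = Vᵢ/Q for each well-mixed tank.
τ₁ = 230/15.0 = 15.333 s; τ₂ = 457/15.0 = 30.467 s.
Solving the cascade with C₁(0)=C₂(0)=0 gives C₂(t) = C_in[1 − (τ₁ e^(−t/τ₁) − τ₂ e^(−t/τ₂))/(τ₁ − τ₂)].
At t = 42.9: e^(−t/τ₁) = 0.060942, e^(−t/τ₂) = 0.24461.
C₂ = 4.77·[1 − (15.333·0.060942 − 30.467·0.24461)/(-15.133)] = 4.77·0.56930 = 2.7156 mg/L.

2.72 mg/L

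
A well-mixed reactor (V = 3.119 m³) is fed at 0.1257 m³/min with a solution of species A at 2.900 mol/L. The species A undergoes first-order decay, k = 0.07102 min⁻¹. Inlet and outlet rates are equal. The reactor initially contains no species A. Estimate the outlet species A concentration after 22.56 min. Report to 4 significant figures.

0.9647 mol/L

V dC/dt = Q(C_in − C) − k V C.
This is linear with rate a = Q/V + k = 0.111321 min⁻¹.
C_ss = Q C_in/(Q + kV) = 1.04988 mol/L; C(t) = C_ss + (C₀ − C_ss) e^(−a t).
C(22.56) = 1.04988 + (-1.04988)·e^(−0.111321·22.56) = 1.04988 + (-1.04988)·0.0811537 = 0.964678 mol/L.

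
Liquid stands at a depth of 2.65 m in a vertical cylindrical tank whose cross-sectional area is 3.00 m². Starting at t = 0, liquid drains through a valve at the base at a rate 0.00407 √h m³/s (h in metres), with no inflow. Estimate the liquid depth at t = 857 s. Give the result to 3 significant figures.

1.10 m

Accumulation of liquid (constant cross-section A): A dh/dt = −0.00407 √h.
∫ h^(−1/2) dh = −(0.00407/A) ∫ dt, giving 2√h = 2√h₀ − (0.00407/A) t.
√h = √2.65 − 0.00407·857/(2·3.00) = 1.6279 − 0.58133 = 1.0466.
h = 1.0466² = 1.0953 m.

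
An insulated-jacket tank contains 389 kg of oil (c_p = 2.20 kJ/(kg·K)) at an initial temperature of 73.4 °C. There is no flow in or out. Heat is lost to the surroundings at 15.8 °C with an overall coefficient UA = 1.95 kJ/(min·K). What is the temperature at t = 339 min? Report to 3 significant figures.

Lumped-capacitance energy balance: M c_p dT/dt = UA(T_amb − T).
dT/dt = (T_ss − T)/τ with T_ss = T_amb = 15.800 °C, τ = M c_p/UA = 389·2.20/1.95 = 438.87 min.
Solution: T(t) = T_ss + (T₀ − T_ss) e^(−t/τ).
T(339) = 15.800 + (57.600)·0.46189 = 42.405 °C.

42.4 °C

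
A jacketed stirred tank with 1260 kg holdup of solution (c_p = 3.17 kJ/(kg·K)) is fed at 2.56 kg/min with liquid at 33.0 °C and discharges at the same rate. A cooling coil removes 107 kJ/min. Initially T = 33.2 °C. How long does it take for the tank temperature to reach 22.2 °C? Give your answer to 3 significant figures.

849 min

First-law balance (no shaft work): M c_p dT/dt = ṁ c_p (T_in − T) − 107.
τ = M/ṁ = 492.19 min; T_ss = T_in − Q̇/(ṁ c_p) = 19.815 °C.
T(t) = T_ss + (T₀ − T_ss) e^(−t/τ). Set T = 22.2:
e^(−t/τ) = (22.2 − 19.815)/(33.2 − 19.815) = 0.17819
t = −492.19 · ln(0.17819) = 848.97 min.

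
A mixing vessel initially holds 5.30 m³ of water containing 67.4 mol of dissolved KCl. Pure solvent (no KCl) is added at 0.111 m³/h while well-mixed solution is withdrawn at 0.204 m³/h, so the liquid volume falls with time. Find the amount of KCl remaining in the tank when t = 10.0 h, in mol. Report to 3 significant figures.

44.1 mol

Total volume: dV/dt = Q_in − Q_out = -0.093000 m³/h, so V(t) = 5.30 − 0.093000 t and V(10.0) = 4.3700 m³.
Species balance (pure solvent in): dm/dt = −Q_out · m/V(t).
Separate: dm/m = −Q_out dt/V(t) ⇒ ln(m/m₀) = −(Q_out/(Q_in−Q_out)) ln(V/V₀).
m = m₀ (V₀/V)^(Q_out/(Q_in−Q_out)) = 67.4 × (5.30/4.3700)^(-2.1935) = 44.142 mol.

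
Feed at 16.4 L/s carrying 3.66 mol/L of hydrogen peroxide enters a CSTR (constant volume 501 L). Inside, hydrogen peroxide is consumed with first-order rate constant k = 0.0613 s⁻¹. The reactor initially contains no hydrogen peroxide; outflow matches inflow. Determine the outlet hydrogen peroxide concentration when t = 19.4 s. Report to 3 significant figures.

Species balance: V dC/dt = Q C_in − Q C − k V C.
This is linear with rate a = Q/V + k = 0.094035 s⁻¹.
C_ss = Q C_in/(Q + kV) = 1.2741 mol/L; C(t) = C_ss + (C₀ − C_ss) e^(−a t).
C(19.4) = 1.2741 + (-1.2741)·e^(−0.094035·19.4) = 1.2741 + (-1.2741)·0.16134 = 1.0685 mol/L.

1.07 mol/L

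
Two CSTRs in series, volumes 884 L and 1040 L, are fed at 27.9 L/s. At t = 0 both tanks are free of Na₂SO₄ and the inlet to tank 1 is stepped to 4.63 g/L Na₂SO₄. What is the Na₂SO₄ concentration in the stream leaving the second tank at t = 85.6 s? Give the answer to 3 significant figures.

Each tank obeys Vᵢ dCᵢ/dt = Q(Cᵢ₋₁ − Cᵢ), so τᵢ = Vᵢ/Q.
τ₁ = 884/27.9 = 31.685 s; τ₂ = 1040/27.9 = 37.276 s.
Solving the cascade with C₁(0)=C₂(0)=0 gives C₂(t) = C_in[1 − (τ₁ e^(−t/τ₁) − τ₂ e^(−t/τ₂))/(τ₁ − τ₂)].
At t = 85.6: e^(−t/τ₁) = 0.067096, e^(−t/τ₂) = 0.10062.
C₂ = 4.63·[1 − (31.685·0.067096 − 37.276·0.10062)/(-5.5914)] = 4.63·0.70940 = 3.2845 g/L.

3.28 g/L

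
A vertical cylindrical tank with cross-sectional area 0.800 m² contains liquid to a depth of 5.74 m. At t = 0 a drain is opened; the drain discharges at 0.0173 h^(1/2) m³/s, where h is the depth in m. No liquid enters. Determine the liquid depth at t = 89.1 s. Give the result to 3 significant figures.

2.05 m

A dh/dt = −Q_out = −0.0173 √h.
Separate and integrate: 2(√h − √h₀) = −(0.0173/A) t.
√h = √5.74 − 0.0173·89.1/(2·0.800) = 2.3958 − 0.96339 = 1.4324.
h = 1.4324² = 2.0519 m.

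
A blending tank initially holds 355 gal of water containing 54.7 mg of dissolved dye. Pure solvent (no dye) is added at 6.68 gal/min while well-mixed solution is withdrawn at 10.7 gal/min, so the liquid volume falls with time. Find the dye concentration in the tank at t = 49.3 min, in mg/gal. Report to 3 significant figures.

0.0396 mg/gal

Total volume: dV/dt = Q_in − Q_out = -4.0200 gal/min, so V(t) = 355 − 4.0200 t and V(49.3) = 156.81 gal.
No dye enters, so dm/dt = −Q_out · (m/V).
Separate: dm/m = −Q_out dt/V(t) ⇒ ln(m/m₀) = −(Q_out/(Q_in−Q_out)) ln(V/V₀).
m = m₀ (V₀/V)^(Q_out/(Q_in−Q_out)) = 54.7 × (355/156.81)^(-2.6617) = 6.2159 mg.
C = m/V = 6.2159/156.81 = 0.039639 mg/gal.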